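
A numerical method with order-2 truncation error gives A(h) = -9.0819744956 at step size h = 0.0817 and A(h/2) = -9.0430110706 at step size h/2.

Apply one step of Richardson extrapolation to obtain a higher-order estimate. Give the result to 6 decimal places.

-9.030023

Error is O(h^2); halving h shrinks it by 2^2 = 4.
4*(-9.0430110706) = -36.1720442824; subtract (-9.0819744956) → -27.0900697868
R = (-27.0900697868)/3 = -9.0300232623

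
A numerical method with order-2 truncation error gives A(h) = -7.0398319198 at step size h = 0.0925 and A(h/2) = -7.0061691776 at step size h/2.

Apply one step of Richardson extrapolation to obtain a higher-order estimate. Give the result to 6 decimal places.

-6.994948

The method has order 2: 2^2 = 4.
Top: 4(-7.0061691776) − (-7.0398319198) = -20.9848447906
Extrapolated: (-20.9848447906) / 3 = -6.9949482635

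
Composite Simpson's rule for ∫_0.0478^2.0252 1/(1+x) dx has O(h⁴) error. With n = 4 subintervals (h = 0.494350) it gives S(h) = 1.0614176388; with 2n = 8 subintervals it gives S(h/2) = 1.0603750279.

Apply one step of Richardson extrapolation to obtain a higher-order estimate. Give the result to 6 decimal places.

Method order is 4; weight 2^4 = 16.
16·1.0603750279 = 16.9660004464; subtract 1.0614176388 → 15.9045828076
(16·1.0603750279 − 1.0614176388)/(16 − 1) = 1.0603055205
Shift from A(h/2): −0.0000695074.

1.060306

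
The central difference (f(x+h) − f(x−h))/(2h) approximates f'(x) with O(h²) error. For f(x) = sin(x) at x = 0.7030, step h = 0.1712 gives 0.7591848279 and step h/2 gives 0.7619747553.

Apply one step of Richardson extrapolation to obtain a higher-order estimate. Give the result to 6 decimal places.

0.762905

Method order is 2; weight 2^2 = 4.
4 × 0.7619747553 = 3.0478990212; 3.0478990212 − 0.7591848279 = 2.2887141933
(4 × 0.7619747553 − 0.7591848279)/(4 − 1) = 0.7629047311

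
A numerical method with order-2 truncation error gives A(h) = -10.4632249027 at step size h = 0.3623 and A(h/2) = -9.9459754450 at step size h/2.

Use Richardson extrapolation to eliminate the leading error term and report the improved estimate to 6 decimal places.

With r = 2 the leading error scales as h^2, so the weight is 2^2 = 4.
Numerator 4*A(h/2) − A(h) = 4*(-9.9459754450) − (-10.4632249027) = -29.3206768773
R = (-29.3206768773)/3 = -9.7735589591

-9.773559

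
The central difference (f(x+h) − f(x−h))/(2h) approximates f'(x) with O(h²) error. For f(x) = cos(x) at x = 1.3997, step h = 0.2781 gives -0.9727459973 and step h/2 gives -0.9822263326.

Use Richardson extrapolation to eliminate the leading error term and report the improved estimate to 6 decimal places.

-0.985386

The method has order 2: 2^2 = 4.
Numerator 4·A(h/2) − A(h) = 4·(-0.9822263326) − (-0.9727459973) = -2.9561593331
Denominator 4 − 1 = 3.
So the Richardson estimate is -0.9853864444.
Correction |R − A(h/2)| = 3.160e-03; gap |A(h/2) − A(h)| = 9.480e-03.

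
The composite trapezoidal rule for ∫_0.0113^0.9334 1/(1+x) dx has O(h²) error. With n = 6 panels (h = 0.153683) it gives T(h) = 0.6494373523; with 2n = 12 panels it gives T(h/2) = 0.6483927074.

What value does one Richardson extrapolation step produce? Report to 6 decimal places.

0.648044

r = 2, so 2^r = 4.
4 × 0.6483927074 = 2.5935708296; subtract 0.6494373523 → 1.9441334773
Denominator 4 − 1 = 3.
(4 × 0.6483927074 − 0.6494373523)/(4 − 1) = 0.6480444924
Shift from A(h/2): −0.0003482150.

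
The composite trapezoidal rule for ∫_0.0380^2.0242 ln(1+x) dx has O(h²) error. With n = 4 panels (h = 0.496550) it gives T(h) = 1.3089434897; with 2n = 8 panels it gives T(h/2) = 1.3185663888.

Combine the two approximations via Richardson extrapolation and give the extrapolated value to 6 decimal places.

Order 2 gives 2^r = 4 and 2^r − 1 = 3.
4*1.3185663888 − 1.3089434897 = 3.9653220655
R = 3.9653220655/3 = 1.3217740218

1.321774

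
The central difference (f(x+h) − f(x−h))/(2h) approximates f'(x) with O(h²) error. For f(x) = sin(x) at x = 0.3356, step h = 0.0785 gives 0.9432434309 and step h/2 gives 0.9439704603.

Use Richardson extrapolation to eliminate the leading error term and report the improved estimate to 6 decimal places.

0.944213

Error is O(h^2); halving h shrinks it by 2^2 = 4.
4·0.9439704603 = 3.7758818412; 3.7758818412 − 0.9432434309 = 2.8326384103
Divide by 2^2 − 1 = 3.
R = 2.8326384103/3 = 0.9442128034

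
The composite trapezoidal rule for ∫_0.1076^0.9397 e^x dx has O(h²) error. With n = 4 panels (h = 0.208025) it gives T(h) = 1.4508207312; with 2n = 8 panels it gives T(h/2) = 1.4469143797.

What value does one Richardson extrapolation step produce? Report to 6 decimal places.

Order 2 gives 2^r = 4 and 2^r − 1 = 3.
4·1.4469143797 = 5.7876575188; subtract 1.4508207312 → 4.3368367876
R = 4.3368367876/3 = 1.4456122625
Shift from A(h/2): −0.0013021172.

1.445612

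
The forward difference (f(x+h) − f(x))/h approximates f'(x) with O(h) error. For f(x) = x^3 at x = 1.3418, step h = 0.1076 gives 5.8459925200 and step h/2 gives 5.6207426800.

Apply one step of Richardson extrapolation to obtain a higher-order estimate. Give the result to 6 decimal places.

With r = 1 the leading error scales as h^1, so the weight is 2^1 = 2.
Difference of the inputs: 5.6207426800 − 5.8459925200 = -0.2252498400
Correction (A(h/2) − A(h))/(2 − 1) = (-0.2252498400)/1 = -0.2252498400
R = 5.6207426800 − 0.2252498400 = 5.3954928400

5.395493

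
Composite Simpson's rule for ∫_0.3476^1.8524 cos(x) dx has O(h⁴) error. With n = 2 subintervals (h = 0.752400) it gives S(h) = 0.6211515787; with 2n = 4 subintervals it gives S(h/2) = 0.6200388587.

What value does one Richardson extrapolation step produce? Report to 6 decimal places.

0.619965

Method order is 4; weight 2^4 = 16.
2^4*A(h/2) = 9.9206217392; minus A(h) gives 9.2994701605.
Divide by 2^4 − 1 = 15.
So the Richardson estimate is 0.6199646774.
Gap between inputs: 1.113e-03; correction applied: −0.0000741813.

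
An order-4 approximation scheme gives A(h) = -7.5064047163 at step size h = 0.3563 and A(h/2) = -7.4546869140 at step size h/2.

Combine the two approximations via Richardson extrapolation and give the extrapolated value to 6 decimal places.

Error is O(h^4); halving h shrinks it by 2^4 = 16.
Top: 16(-7.4546869140) − (-7.5064047163) = -111.7685859077
(-111.7685859077) ÷ 15 = -7.4512390605
Correction |R − A(h/2)| = 3.448e-03; gap |A(h/2) − A(h)| = 5.172e-02.

-7.451239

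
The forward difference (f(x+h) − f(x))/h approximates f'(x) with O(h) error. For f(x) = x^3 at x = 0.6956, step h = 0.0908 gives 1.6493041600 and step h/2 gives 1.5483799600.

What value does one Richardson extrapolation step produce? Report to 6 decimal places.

With r = 1 the leading error scales as h^1, so the weight is 2^1 = 2.
2·1.5483799600 − 1.6493041600 = 1.4474557600
Divide by 2^1 − 1 = 1.
Result: 1.4474557600

1.447456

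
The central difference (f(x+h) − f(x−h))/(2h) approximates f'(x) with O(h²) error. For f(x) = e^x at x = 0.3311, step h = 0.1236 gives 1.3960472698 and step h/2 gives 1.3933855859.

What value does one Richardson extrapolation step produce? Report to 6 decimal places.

r = 2: numerator weight 4, denominator 3.
Difference of the inputs: 1.3933855859 − 1.3960472698 = -0.0026616839
Divide by 2^2 − 1 = 3: (-0.0026616839)/3 = -0.0008872280
R = 1.3933855859 − 0.0008872280 = 1.3924983579

1.392498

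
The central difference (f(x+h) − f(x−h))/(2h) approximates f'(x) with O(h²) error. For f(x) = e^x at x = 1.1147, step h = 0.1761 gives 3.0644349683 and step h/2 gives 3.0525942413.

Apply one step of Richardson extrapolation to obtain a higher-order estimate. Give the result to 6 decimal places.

With r = 2 the leading error scales as h^2, so the weight is 2^2 = 4.
Weighted: 12.2103769652 − 3.0644349683 = 9.1459419969
9.1459419969 ÷ 3 = 3.0486473323
Correction |R − A(h/2)| = 3.947e-03; gap |A(h/2) − A(h)| = 1.184e-02.

3.048647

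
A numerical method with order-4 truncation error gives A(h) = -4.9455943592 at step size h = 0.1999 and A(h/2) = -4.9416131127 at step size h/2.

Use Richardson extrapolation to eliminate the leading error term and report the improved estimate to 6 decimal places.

-4.941348

Leading term ∝ h^4; use weight 16 = 2^4.
16*(-4.9416131127) = -79.0658098032; (-79.0658098032) − (-4.9455943592) = -74.1202154440
(16*(-4.9416131127) − (-4.9455943592))/(16 − 1) = -4.9413476963
Gap between inputs: 3.981e-03; correction applied: +0.0002654164.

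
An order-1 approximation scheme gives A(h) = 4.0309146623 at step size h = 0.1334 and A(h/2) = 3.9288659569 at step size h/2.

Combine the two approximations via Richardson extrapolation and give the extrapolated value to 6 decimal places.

Method order is 1; weight 2^1 = 2.
2^1 × A(h/2) = 7.8577319138; minus A(h) gives 3.8268172515.
Divide by 2^1 − 1 = 1.
Extrapolated: 3.8268172515 / 1 = 3.8268172515

3.826817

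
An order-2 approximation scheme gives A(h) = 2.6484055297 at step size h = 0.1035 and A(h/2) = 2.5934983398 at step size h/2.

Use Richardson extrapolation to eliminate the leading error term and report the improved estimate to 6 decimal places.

2.575196

Method order is 2; weight 2^2 = 4.
4×2.5934983398 = 10.3739933592; subtract 2.6484055297 → 7.7255878295
(4×2.5934983398 − 2.6484055297)/(4 − 1) = 2.5751959432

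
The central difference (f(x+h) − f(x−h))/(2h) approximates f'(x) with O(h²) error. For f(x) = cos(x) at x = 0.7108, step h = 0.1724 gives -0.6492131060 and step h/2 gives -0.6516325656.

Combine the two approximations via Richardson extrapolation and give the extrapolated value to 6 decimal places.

-0.652439

r = 2: numerator weight 4, denominator 3.
Numerator 4 × A(h/2) − A(h) = 4 × (-0.6516325656) − (-0.6492131060) = -1.9573171564
(4 × (-0.6516325656) − (-0.6492131060))/(4 − 1) = -0.6524390521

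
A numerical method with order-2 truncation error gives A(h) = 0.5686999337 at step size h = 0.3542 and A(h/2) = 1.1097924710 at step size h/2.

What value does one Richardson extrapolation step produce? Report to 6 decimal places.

Method order is 2; weight 2^2 = 4.
Difference of the inputs: 1.1097924710 − 0.5686999337 = 0.5410925373
Correction (A(h/2) − A(h))/(4 − 1) = 0.5410925373/3 = 0.1803641791
R = 1.1097924710 + 0.1803641791 = 1.2901566501

1.290157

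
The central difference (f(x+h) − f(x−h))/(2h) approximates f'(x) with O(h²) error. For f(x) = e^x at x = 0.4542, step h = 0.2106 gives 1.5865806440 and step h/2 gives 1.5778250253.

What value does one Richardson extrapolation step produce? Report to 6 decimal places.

1.574906

r = 2, so 2^r = 4.
Numerator 4 × A(h/2) − A(h) = 4 × 1.5778250253 − 1.5865806440 = 4.7247194572
4.7247194572 ÷ 3 = 1.5749064857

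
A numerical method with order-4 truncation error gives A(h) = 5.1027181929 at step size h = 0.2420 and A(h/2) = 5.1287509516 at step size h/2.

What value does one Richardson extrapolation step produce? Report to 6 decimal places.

5.130486

Error is O(h^4); halving h shrinks it by 2^4 = 16.
Numerator 16 × A(h/2) − A(h) = 16 × 5.1287509516 − 5.1027181929 = 76.9572970327
Denominator 16 − 1 = 15.
Result: 5.1304864688
Gap between inputs: 2.603e-02; correction applied: +0.0017355172.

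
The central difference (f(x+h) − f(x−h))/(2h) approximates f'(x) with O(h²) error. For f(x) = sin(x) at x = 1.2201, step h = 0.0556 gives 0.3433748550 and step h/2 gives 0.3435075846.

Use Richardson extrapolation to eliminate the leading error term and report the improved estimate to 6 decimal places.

Error is O(h^2); halving h shrinks it by 2^2 = 4.
Weighted: 1.3740303384 − 0.3433748550 = 1.0306554834
Divide by 2^2 − 1 = 3.
Result: 0.3435518278

0.343552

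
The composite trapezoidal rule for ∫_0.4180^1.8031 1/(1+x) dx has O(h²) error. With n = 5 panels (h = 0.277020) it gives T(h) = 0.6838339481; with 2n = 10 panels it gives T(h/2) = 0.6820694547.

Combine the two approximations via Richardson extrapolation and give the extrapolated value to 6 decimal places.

With r = 2 the leading error scales as h^2, so the weight is 2^2 = 4.
2^2×A(h/2) = 2.7282778188; minus A(h) gives 2.0444438707.
2.0444438707 ÷ 3 = 0.6814812902
Correction |R − A(h/2)| = 5.882e-04; gap |A(h/2) − A(h)| = 1.764e-03.

0.681481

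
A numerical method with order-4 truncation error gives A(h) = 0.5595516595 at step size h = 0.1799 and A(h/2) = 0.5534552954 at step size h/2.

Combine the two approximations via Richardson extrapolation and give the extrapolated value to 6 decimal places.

Error is O(h^4); halving h shrinks it by 2^4 = 16.
A(h/2) − A(h) = 0.5534552954 − 0.5595516595 = -0.0060963641
Divide by 2^4 − 1 = 15: (-0.0060963641)/15 = -0.0004064243
R = A(h/2) + (A(h/2) − A(h))/15 = 0.5534552954 − 0.0004064243 = 0.5530488711
Gap between inputs: 6.096e-03; correction applied: −0.0004064243.

0.553049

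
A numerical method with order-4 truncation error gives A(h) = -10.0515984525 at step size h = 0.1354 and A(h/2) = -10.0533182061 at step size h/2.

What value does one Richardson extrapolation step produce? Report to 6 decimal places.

-10.053433

r = 4, so 2^r = 16.
Weighted: (-160.8530912976) − (-10.0515984525) = -150.8014928451
Denominator 16 − 1 = 15.
So the Richardson estimate is -10.0534328563.
Correction |R − A(h/2)| = 1.147e-04; gap |A(h/2) − A(h)| = 1.720e-03.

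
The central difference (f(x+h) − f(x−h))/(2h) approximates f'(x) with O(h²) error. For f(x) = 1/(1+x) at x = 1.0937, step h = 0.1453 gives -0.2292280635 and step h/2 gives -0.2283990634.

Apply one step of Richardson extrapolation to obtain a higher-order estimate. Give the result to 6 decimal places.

Order 2 gives 2^r = 4 and 2^r − 1 = 3.
Difference of the inputs: -0.2283990634 − (-0.2292280635) = 0.0008290001
Correction (A(h/2) − A(h))/(4 − 1) = 0.0008290001/3 = 0.0002763334
R = A(h/2) + (A(h/2) − A(h))/3 = -0.2283990634 + 0.0002763334 = -0.2281227300
Correction |R − A(h/2)| = 2.763e-04; gap |A(h/2) − A(h)| = 8.290e-04.

-0.228123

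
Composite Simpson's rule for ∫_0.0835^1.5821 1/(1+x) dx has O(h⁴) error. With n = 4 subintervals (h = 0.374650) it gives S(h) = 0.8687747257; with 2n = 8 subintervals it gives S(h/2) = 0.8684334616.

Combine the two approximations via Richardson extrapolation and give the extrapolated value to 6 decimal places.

With r = 4 the leading error scales as h^4, so the weight is 2^4 = 16.
Difference of the inputs: 0.8684334616 − 0.8687747257 = -0.0003412641
Correction (A(h/2) − A(h))/(16 − 1) = (-0.0003412641)/15 = -0.0000227509
R = A(h/2) + (A(h/2) − A(h))/15 = 0.8684334616 − 0.0000227509 = 0.8684107107

0.868411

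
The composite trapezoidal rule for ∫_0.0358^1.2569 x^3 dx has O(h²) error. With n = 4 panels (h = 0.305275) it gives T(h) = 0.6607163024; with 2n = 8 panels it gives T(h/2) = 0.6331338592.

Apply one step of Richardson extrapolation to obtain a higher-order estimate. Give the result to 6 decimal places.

Order 2 gives 2^r = 4 and 2^r − 1 = 3.
Difference of the inputs: 0.6331338592 − 0.6607163024 = -0.0275824432
Correction (A(h/2) − A(h))/(4 − 1) = (-0.0275824432)/3 = -0.0091941477
R = A(h/2) + (A(h/2) − A(h))/3 = 0.6331338592 − 0.0091941477 = 0.6239397115

0.623940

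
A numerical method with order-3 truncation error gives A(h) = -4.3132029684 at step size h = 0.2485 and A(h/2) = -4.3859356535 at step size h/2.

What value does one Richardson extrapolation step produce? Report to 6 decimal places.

The method has order 3: 2^3 = 8.
2^3×A(h/2) = -35.0874852280; minus A(h) gives -30.7742822596.
Denominator 8 − 1 = 7.
Extrapolated: (-30.7742822596) / 7 = -4.3963260371
Correction |R − A(h/2)| = 1.039e-02; gap |A(h/2) − A(h)| = 7.273e-02.

-4.396326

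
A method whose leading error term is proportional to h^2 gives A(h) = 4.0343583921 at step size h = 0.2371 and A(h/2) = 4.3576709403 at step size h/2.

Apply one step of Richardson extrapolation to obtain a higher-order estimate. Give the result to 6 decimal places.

r = 2: numerator weight 4, denominator 3.
Numerator 4 × A(h/2) − A(h) = 4 × 4.3576709403 − 4.0343583921 = 13.3963253691
Divide by 2^2 − 1 = 3.
13.3963253691 ÷ 3 = 4.4654417897
Gap between inputs: 3.233e-01; correction applied: +0.1077708494.

4.465442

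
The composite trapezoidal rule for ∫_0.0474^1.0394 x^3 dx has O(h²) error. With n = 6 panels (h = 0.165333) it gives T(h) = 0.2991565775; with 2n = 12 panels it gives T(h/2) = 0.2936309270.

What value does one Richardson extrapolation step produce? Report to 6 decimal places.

0.291789

Error is O(h^2); halving h shrinks it by 2^2 = 4.
Top: 4(0.2936309270) − (0.2991565775) = 0.8753671305
Denominator 4 − 1 = 3.
0.8753671305 ÷ 3 = 0.2917890435
Shift from A(h/2): −0.0018418835.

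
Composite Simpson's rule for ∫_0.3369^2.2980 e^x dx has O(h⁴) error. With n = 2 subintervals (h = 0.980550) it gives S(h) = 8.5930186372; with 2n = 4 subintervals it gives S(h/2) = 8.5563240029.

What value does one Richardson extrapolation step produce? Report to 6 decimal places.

Leading term ∝ h^4; use weight 16 = 2^4.
2^4·A(h/2) = 136.9011840464; minus A(h) gives 128.3081654092.
Denominator 16 − 1 = 15.
So the Richardson estimate is 8.5538776939.

8.553878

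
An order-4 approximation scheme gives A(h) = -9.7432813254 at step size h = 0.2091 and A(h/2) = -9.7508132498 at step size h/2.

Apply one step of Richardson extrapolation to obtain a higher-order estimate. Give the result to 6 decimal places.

r = 4: numerator weight 16, denominator 15.
2^4*A(h/2) = -156.0130119968; minus A(h) gives -146.2697306714.
Extrapolated: (-146.2697306714) / 15 = -9.7513153781
Correction |R − A(h/2)| = 5.021e-04; gap |A(h/2) − A(h)| = 7.532e-03.

-9.751315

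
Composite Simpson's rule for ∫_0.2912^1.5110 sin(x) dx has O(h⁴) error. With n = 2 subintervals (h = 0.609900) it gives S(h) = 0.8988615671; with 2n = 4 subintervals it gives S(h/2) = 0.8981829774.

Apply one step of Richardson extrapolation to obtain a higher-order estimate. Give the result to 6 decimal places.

Method order is 4; weight 2^4 = 16.
Weighted: 14.3709276384 − 0.8988615671 = 13.4720660713
Divide by 2^4 − 1 = 15.
(16*0.8981829774 − 0.8988615671)/(16 − 1) = 0.8981377381
Shift from A(h/2): −0.0000452393.

0.898138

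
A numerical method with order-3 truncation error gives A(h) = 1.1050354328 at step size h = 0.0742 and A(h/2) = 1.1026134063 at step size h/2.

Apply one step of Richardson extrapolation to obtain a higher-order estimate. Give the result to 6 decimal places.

The method has order 3: 2^3 = 8.
Weighted: 8.8209072504 − 1.1050354328 = 7.7158718176
Divide by 2^3 − 1 = 7.
(8×1.1026134063 − 1.1050354328)/(8 − 1) = 1.1022674025

1.102267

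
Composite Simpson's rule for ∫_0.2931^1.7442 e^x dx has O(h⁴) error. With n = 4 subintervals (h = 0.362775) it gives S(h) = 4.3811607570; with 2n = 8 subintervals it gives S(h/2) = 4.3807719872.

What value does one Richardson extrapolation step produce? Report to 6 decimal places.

r = 4: numerator weight 16, denominator 15.
Top: 16(4.3807719872) − (4.3811607570) = 65.7111910382
Divide by 2^4 − 1 = 15.
So the Richardson estimate is 4.3807460692.
Gap between inputs: 3.888e-04; correction applied: −0.0000259180.

4.380746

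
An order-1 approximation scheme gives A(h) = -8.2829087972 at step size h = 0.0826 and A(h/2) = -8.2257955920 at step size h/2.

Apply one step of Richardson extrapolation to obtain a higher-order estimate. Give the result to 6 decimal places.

The method has order 1: 2^1 = 2.
Difference of the inputs: -8.2257955920 − (-8.2829087972) = 0.0571132052
Divide by 2^1 − 1 = 1: 0.0571132052/1 = 0.0571132052
R = A(h/2) + (A(h/2) − A(h))/1 = -8.2257955920 + 0.0571132052 = -8.1686823868

-8.168682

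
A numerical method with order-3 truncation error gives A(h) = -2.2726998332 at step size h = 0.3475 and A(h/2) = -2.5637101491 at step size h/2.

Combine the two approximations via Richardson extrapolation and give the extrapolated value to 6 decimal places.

-2.605283

Order 3 gives 2^r = 8 and 2^r − 1 = 7.
8×(-2.5637101491) = -20.5096811928; (-20.5096811928) − (-2.2726998332) = -18.2369813596
Denominator 8 − 1 = 7.
R = (-18.2369813596)/7 = -2.6052830514
Gap between inputs: 2.910e-01; correction applied: −0.0415729023.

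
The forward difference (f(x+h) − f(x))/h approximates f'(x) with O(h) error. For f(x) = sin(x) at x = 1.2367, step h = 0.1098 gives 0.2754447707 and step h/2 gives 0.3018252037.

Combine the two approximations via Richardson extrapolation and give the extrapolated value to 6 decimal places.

0.328206

r = 1, so 2^r = 2.
Numerator 2×A(h/2) − A(h) = 2×0.3018252037 − 0.2754447707 = 0.3282056367
Denominator 2 − 1 = 1.
R = 0.3282056367/1 = 0.3282056367
Shift from A(h/2): +0.0263804330.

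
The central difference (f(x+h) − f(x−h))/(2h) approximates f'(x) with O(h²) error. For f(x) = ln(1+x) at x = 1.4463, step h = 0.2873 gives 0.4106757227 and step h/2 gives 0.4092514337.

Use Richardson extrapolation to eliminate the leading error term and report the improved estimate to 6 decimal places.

Order 2 gives 2^r = 4 and 2^r − 1 = 3.
2^2 × A(h/2) = 1.6370057348; minus A(h) gives 1.2263300121.
Divide by 2^2 − 1 = 3.
Extrapolated: 1.2263300121 / 3 = 0.4087766707
Shift from A(h/2): −0.0004747630.

0.408777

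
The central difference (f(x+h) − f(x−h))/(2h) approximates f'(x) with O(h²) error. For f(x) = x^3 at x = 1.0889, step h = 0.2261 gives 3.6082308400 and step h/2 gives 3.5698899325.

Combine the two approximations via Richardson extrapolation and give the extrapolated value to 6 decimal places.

3.557110

With r = 2 the leading error scales as h^2, so the weight is 2^2 = 4.
2^2×A(h/2) = 14.2795597300; minus A(h) gives 10.6713288900.
Divide by 2^2 − 1 = 3.
(4×3.5698899325 − 3.6082308400)/(4 − 1) = 3.5571096300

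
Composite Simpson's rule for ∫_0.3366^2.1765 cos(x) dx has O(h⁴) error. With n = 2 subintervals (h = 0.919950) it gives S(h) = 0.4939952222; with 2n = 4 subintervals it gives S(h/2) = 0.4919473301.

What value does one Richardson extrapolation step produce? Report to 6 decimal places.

0.491811

Leading term ∝ h^4; use weight 16 = 2^4.
16×0.4919473301 − 0.4939952222 = 7.3771620594
Divide by 2^4 − 1 = 15.
Result: 0.4918108040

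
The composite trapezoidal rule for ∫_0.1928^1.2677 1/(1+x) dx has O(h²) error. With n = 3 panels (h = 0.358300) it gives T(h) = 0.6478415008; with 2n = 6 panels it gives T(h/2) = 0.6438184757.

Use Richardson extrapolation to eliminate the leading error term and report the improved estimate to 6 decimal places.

0.642477

Order 2 gives 2^r = 4 and 2^r − 1 = 3.
4*0.6438184757 = 2.5752739028; 2.5752739028 − 0.6478415008 = 1.9274324020
Denominator 4 − 1 = 3.
So the Richardson estimate is 0.6424774673.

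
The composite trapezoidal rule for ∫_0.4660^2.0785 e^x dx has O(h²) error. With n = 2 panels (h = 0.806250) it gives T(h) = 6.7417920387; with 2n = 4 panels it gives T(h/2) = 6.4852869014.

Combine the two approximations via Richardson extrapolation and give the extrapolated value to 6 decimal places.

6.399785

Method order is 2; weight 2^2 = 4.
4 × 6.4852869014 − 6.7417920387 = 19.1993555669
19.1993555669 ÷ 3 = 6.3997851890
Correction |R − A(h/2)| = 8.550e-02; gap |A(h/2) − A(h)| = 2.565e-01.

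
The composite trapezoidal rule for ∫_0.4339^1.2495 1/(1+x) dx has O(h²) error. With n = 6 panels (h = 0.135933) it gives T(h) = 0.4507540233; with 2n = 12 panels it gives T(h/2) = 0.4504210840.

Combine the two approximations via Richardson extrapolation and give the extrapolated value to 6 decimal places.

The method has order 2: 2^2 = 4.
Difference of the inputs: 0.4504210840 − 0.4507540233 = -0.0003329393
Divide by 2^2 − 1 = 3: (-0.0003329393)/3 = -0.0001109798
R = A(h/2) + (A(h/2) − A(h))/3 = 0.4504210840 − 0.0001109798 = 0.4503101042
Shift from A(h/2): −0.0001109798.

0.450310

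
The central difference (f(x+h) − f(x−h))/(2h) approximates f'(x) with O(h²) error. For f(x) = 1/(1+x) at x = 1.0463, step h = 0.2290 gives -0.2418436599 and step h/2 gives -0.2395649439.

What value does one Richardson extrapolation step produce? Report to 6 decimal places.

r = 2, so 2^r = 4.
2^2·A(h/2) = -0.9582597756; minus A(h) gives -0.7164161157.
(4·(-0.2395649439) − (-0.2418436599))/(4 − 1) = -0.2388053719
Gap between inputs: 2.279e-03; correction applied: +0.0007595720.

-0.238805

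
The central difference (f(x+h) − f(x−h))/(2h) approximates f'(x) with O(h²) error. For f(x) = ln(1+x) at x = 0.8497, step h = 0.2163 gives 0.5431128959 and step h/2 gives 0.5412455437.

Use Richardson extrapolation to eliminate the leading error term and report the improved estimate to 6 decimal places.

r = 2: numerator weight 4, denominator 3.
4×0.5412455437 = 2.1649821748; subtract 0.5431128959 → 1.6218692789
R = 1.6218692789/3 = 0.5406230930

0.540623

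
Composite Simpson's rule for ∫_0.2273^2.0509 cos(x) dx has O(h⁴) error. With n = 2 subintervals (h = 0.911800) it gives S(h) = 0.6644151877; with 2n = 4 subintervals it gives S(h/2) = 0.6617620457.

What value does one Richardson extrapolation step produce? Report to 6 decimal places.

r = 4, so 2^r = 16.
16*0.6617620457 − 0.6644151877 = 9.9237775435
Denominator 16 − 1 = 15.
R = 9.9237775435/15 = 0.6615851696

0.661585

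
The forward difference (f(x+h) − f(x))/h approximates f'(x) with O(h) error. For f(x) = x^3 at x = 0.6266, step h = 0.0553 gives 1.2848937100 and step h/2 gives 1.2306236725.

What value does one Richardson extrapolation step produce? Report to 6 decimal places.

r = 1, so 2^r = 2.
2·1.2306236725 − 1.2848937100 = 1.1763536350
Divide by 2^1 − 1 = 1.
So the Richardson estimate is 1.1763536350.
Shift from A(h/2): −0.0542700375.

1.176354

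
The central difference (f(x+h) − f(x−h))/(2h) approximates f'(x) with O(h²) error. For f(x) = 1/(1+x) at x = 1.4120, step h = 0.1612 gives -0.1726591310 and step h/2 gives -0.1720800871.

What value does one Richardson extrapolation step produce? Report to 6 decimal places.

-0.171887

Leading term ∝ h^2; use weight 4 = 2^2.
4*(-0.1720800871) = -0.6883203484; subtract (-0.1726591310) → -0.5156612174
Divide by 2^2 − 1 = 3.
Extrapolated: (-0.5156612174) / 3 = -0.1718870725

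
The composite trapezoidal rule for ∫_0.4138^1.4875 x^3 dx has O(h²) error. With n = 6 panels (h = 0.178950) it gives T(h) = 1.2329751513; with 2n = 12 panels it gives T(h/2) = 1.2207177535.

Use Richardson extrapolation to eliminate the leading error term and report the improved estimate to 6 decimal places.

1.216632

Order 2 gives 2^r = 4 and 2^r − 1 = 3.
4·1.2207177535 − 1.2329751513 = 3.6498958627
Denominator 4 − 1 = 3.
R = 3.6498958627/3 = 1.2166319542
Shift from A(h/2): −0.0040857993.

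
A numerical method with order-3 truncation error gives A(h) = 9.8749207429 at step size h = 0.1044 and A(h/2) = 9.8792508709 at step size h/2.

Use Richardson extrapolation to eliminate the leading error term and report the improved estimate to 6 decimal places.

9.879869

Method order is 3; weight 2^3 = 8.
Numerator 8 × A(h/2) − A(h) = 8 × 9.8792508709 − 9.8749207429 = 69.1590862243
R = 69.1590862243/7 = 9.8798694606
Correction |R − A(h/2)| = 6.186e-04; gap |A(h/2) − A(h)| = 4.330e-03.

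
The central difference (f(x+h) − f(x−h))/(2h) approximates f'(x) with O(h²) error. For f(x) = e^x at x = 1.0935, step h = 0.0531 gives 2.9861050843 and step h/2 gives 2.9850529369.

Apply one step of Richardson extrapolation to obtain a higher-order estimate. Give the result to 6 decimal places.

Order 2 gives 2^r = 4 and 2^r − 1 = 3.
4*2.9850529369 − 2.9861050843 = 8.9541066633
Denominator 4 − 1 = 3.
Result: 2.9847022211
Shift from A(h/2): −0.0003507158.

2.984702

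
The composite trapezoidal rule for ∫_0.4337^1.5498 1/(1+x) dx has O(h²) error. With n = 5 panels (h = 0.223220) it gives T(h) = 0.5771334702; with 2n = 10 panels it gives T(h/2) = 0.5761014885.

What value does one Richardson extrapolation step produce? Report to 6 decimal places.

Error is O(h^2); halving h shrinks it by 2^2 = 4.
Top: 4(0.5761014885) − (0.5771334702) = 1.7272724838
1.7272724838 ÷ 3 = 0.5757574946

0.575757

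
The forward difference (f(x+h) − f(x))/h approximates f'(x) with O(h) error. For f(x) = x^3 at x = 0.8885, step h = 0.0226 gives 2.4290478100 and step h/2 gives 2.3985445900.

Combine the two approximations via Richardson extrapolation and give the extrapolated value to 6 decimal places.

2.368041

Order 1 gives 2^r = 2 and 2^r − 1 = 1.
Weighted: 4.7970891800 − 2.4290478100 = 2.3680413700
Denominator 2 − 1 = 1.
Result: 2.3680413700
Correction |R − A(h/2)| = 3.050e-02; gap |A(h/2) − A(h)| = 3.050e-02.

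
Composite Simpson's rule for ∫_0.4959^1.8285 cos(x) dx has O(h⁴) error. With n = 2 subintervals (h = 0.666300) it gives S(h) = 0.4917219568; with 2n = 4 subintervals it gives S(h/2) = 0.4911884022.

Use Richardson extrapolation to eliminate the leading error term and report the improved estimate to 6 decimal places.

0.491153

r = 4: numerator weight 16, denominator 15.
Weighted: 7.8590144352 − 0.4917219568 = 7.3672924784
(16×0.4911884022 − 0.4917219568)/(16 − 1) = 0.4911528319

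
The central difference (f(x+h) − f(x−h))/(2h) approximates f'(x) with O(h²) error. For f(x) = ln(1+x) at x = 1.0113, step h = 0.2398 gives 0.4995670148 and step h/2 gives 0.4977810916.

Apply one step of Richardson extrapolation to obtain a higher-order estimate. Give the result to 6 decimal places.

With r = 2 the leading error scales as h^2, so the weight is 2^2 = 4.
4·0.4977810916 = 1.9911243664; 1.9911243664 − 0.4995670148 = 1.4915573516
Extrapolated: 1.4915573516 / 3 = 0.4971857839

0.497186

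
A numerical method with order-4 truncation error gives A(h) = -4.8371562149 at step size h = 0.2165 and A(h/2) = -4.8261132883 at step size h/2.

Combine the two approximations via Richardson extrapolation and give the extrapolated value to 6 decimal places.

-4.825377

Leading term ∝ h^4; use weight 16 = 2^4.
16×(-4.8261132883) = -77.2178126128; subtract (-4.8371562149) → -72.3806563979
(16×(-4.8261132883) − (-4.8371562149))/(16 − 1) = -4.8253770932
Gap between inputs: 1.104e-02; correction applied: +0.0007361951.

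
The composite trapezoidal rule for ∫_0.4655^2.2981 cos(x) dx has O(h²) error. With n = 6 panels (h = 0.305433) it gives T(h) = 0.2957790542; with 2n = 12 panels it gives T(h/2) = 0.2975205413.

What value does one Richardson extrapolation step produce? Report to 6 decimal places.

0.298101

Method order is 2; weight 2^2 = 4.
Numerator 4·A(h/2) − A(h) = 4·0.2975205413 − 0.2957790542 = 0.8943031110
Extrapolated: 0.8943031110 / 3 = 0.2981010370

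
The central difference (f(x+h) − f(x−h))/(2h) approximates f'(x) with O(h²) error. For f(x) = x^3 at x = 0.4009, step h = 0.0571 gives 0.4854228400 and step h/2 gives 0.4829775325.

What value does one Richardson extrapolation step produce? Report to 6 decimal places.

Leading term ∝ h^2; use weight 4 = 2^2.
A(h/2) − A(h) = 0.4829775325 − 0.4854228400 = -0.0024453075
Divide by 2^2 − 1 = 3: (-0.0024453075)/3 = -0.0008151025
R = A(h/2) + (A(h/2) − A(h))/3 = 0.4829775325 − 0.0008151025 = 0.4821624300
Correction |R − A(h/2)| = 8.151e-04; gap |A(h/2) − A(h)| = 2.445e-03.

0.482162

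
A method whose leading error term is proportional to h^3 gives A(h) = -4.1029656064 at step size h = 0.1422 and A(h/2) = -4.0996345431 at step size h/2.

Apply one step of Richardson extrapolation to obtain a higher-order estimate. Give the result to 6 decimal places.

-4.099159

Order 3 gives 2^r = 8 and 2^r − 1 = 7.
2^3·A(h/2) = -32.7970763448; minus A(h) gives -28.6941107384.
Denominator 8 − 1 = 7.
(-28.6941107384) ÷ 7 = -4.0991586769
Shift from A(h/2): +0.0004758662.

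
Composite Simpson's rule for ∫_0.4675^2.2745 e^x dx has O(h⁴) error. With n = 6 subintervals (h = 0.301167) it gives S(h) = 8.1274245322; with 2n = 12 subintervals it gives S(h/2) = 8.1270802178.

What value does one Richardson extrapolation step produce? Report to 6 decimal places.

8.127057

Order 4 gives 2^r = 16 and 2^r − 1 = 15.
16×8.1270802178 = 130.0332834848; 130.0332834848 − 8.1274245322 = 121.9058589526
R = 121.9058589526/15 = 8.1270572635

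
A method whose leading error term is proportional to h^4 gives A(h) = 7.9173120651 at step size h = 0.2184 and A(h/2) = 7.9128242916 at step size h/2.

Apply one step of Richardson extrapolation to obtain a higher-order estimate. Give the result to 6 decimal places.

With r = 4 the leading error scales as h^4, so the weight is 2^4 = 16.
Top: 16(7.9128242916) − (7.9173120651) = 118.6878766005
Denominator 16 − 1 = 15.
So the Richardson estimate is 7.9125251067.

7.912525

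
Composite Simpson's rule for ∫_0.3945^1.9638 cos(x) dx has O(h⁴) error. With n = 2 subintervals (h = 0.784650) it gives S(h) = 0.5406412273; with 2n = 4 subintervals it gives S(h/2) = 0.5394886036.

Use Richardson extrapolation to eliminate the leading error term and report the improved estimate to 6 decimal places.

0.539412

The method has order 4: 2^4 = 16.
16×0.5394886036 = 8.6318176576; 8.6318176576 − 0.5406412273 = 8.0911764303
Extrapolated: 8.0911764303 / 15 = 0.5394117620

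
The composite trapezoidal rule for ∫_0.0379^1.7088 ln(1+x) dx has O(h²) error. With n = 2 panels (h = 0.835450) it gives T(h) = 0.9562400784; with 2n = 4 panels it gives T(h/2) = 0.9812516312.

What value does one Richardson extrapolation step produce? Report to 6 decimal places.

0.989589

Leading term ∝ h^2; use weight 4 = 2^2.
4 × 0.9812516312 = 3.9250065248; 3.9250065248 − 0.9562400784 = 2.9687664464
Extrapolated: 2.9687664464 / 3 = 0.9895888155
Shift from A(h/2): +0.0083371843.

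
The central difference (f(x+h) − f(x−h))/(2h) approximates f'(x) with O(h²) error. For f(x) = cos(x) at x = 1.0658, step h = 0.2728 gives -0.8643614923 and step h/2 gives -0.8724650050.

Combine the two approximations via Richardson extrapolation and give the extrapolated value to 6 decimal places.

-0.875166

With r = 2 the leading error scales as h^2, so the weight is 2^2 = 4.
4×(-0.8724650050) − (-0.8643614923) = -2.6254985277
Denominator 4 − 1 = 3.
Result: -0.8751661759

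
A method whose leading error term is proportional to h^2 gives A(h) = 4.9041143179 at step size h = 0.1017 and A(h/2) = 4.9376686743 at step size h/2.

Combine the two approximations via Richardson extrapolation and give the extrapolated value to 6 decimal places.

Method order is 2; weight 2^2 = 4.
4·4.9376686743 = 19.7506746972; subtract 4.9041143179 → 14.8465603793
R = 14.8465603793/3 = 4.9488534598
Correction |R − A(h/2)| = 1.118e-02; gap |A(h/2) − A(h)| = 3.355e-02.

4.948853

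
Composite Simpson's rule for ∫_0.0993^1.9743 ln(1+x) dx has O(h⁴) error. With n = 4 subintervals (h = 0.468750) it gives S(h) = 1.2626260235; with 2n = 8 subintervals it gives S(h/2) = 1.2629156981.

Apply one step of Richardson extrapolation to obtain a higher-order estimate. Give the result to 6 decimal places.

1.262935

Error is O(h^4); halving h shrinks it by 2^4 = 16.
16·1.2629156981 = 20.2066511696; subtract 1.2626260235 → 18.9440251461
Extrapolated: 18.9440251461 / 15 = 1.2629350097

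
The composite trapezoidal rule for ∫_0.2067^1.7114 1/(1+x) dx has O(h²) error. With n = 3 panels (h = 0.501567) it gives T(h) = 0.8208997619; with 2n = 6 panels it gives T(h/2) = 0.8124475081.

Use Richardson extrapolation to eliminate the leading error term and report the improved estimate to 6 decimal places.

0.809630

Leading term ∝ h^2; use weight 4 = 2^2.
2^2·A(h/2) = 3.2497900324; minus A(h) gives 2.4288902705.
Divide by 2^2 − 1 = 3.
Extrapolated: 2.4288902705 / 3 = 0.8096300902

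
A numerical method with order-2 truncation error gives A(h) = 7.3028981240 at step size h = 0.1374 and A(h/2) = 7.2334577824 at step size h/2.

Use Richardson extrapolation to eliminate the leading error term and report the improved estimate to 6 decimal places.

7.210311

Method order is 2; weight 2^2 = 4.
Top: 4(7.2334577824) − (7.3028981240) = 21.6309330056
R = 21.6309330056/3 = 7.2103110019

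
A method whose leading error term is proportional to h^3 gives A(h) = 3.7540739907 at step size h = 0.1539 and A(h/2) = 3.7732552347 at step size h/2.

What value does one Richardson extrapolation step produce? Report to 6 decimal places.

r = 3: numerator weight 8, denominator 7.
A(h/2) − A(h) = 3.7732552347 − 3.7540739907 = 0.0191812440
Correction (A(h/2) − A(h))/(8 − 1) = 0.0191812440/7 = 0.0027401777
R = A(h/2) + (A(h/2) − A(h))/7 = 3.7732552347 + 0.0027401777 = 3.7759954124
Shift from A(h/2): +0.0027401777.

3.775995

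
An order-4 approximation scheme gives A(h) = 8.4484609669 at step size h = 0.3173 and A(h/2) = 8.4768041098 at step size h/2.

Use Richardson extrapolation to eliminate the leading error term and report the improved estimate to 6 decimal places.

Error is O(h^4); halving h shrinks it by 2^4 = 16.
Top: 16(8.4768041098) − (8.4484609669) = 127.1804047899
Divide by 2^4 − 1 = 15.
R = 127.1804047899/15 = 8.4786936527
Correction |R − A(h/2)| = 1.890e-03; gap |A(h/2) − A(h)| = 2.834e-02.

8.478694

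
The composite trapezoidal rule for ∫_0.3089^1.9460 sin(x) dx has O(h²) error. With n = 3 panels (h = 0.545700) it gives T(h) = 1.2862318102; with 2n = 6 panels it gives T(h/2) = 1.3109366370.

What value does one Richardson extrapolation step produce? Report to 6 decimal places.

Method order is 2; weight 2^2 = 4.
Top: 4(1.3109366370) − (1.2862318102) = 3.9575147378
(4×1.3109366370 − 1.2862318102)/(4 − 1) = 1.3191715793
Gap between inputs: 2.470e-02; correction applied: +0.0082349423.

1.319172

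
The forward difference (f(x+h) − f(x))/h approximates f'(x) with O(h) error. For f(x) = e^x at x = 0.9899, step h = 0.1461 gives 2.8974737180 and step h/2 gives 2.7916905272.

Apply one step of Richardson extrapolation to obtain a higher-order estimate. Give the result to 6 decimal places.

Method order is 1; weight 2^1 = 2.
2 × 2.7916905272 = 5.5833810544; subtract 2.8974737180 → 2.6859073364
Extrapolated: 2.6859073364 / 1 = 2.6859073364

2.685907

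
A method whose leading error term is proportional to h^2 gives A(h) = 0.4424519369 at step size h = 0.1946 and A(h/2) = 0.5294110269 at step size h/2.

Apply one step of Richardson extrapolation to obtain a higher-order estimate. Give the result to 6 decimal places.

0.558397

Error is O(h^2); halving h shrinks it by 2^2 = 4.
4*0.5294110269 − 0.4424519369 = 1.6751921707
Divide by 2^2 − 1 = 3.
(4*0.5294110269 − 0.4424519369)/(4 − 1) = 0.5583973902
Correction |R − A(h/2)| = 2.899e-02; gap |A(h/2) − A(h)| = 8.696e-02.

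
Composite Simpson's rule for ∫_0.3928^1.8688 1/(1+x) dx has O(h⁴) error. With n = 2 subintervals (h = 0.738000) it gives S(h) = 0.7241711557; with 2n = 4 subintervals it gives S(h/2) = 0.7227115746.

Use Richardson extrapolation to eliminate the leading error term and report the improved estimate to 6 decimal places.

0.722614

r = 4: numerator weight 16, denominator 15.
Weighted: 11.5633851936 − 0.7241711557 = 10.8392140379
Denominator 16 − 1 = 15.
So the Richardson estimate is 0.7226142692.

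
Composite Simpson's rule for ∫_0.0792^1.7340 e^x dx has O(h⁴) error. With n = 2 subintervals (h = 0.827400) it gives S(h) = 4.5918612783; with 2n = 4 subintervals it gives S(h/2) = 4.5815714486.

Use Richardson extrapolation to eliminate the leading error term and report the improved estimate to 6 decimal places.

4.580885

Error is O(h^4); halving h shrinks it by 2^4 = 16.
Weighted: 73.3051431776 − 4.5918612783 = 68.7132818993
Denominator 16 − 1 = 15.
R = 68.7132818993/15 = 4.5808854600
Gap between inputs: 1.029e-02; correction applied: −0.0006859886.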